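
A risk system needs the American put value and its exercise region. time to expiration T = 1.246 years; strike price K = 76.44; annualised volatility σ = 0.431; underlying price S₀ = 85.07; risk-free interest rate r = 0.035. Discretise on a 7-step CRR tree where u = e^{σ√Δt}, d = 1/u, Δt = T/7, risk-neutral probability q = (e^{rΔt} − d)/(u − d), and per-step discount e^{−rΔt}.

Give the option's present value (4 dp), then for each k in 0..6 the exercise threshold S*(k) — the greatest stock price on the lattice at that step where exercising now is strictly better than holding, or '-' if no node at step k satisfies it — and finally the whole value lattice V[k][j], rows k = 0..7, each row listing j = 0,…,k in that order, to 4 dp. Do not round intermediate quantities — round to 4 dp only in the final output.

Δt=0.17800  u=1.19942  d=0.83374  q=0.47175  discount=0.99379
step 7 (expiry): payoffs max(K−S,0) = 52.6182 42.1697 27.1384 5.5141 0.0000 0.0000 0.0000 0.0000
step 6: (k=6,j=0): S=28.5724, (K−S)⁺=47.8676, hold=47.3929 ⇒ V=47.8676 exercise | (k=6,j=1): S=41.1045, (K−S)⁺=35.3355, hold=34.8607 ⇒ V=35.3355 exercise | (k=6,j=2): S=59.1334, (K−S)⁺=17.3066, hold=16.8318 ⇒ V=17.3066 exercise | (k=6,j=3): S=85.0700, (K−S)⁺=0.0000, hold=2.8947 ⇒ V=2.8947 continue | (k=6,j=4): S=122.3827, (K−S)⁺=0.0000, hold=0.0000 ⇒ V=0.0000 continue | (k=6,j=5): S=176.0611, (K−S)⁺=0.0000, hold=0.0000 ⇒ V=0.0000 continue | (k=6,j=6): S=253.2834, (K−S)⁺=0.0000, hold=0.0000 ⇒ V=0.0000 continue  boundary S*=59.1334
step 5: (k=5,j=0): S=34.2703, (K−S)⁺=42.1697, hold=41.6950 ⇒ V=42.1697 exercise | (k=5,j=1): S=49.3016, (K−S)⁺=27.1384, hold=26.6636 ⇒ V=27.1384 exercise | (k=5,j=2): S=70.9259, (K−S)⁺=5.5141, hold=10.4425 ⇒ V=10.4425 continue | (k=5,j=3): S=102.0348, (K−S)⁺=0.0000, hold=1.5196 ⇒ V=1.5196 continue | (k=5,j=4): S=146.7883, (K−S)⁺=0.0000, hold=0.0000 ⇒ V=0.0000 continue | (k=5,j=5): S=211.1714, (K−S)⁺=0.0000, hold=0.0000 ⇒ V=0.0000 continue  boundary S*=49.3016
step 4: (k=4,j=0): S=41.1045, (K−S)⁺=35.3355, hold=34.8607 ⇒ V=35.3355 exercise | (k=4,j=1): S=59.1334, (K−S)⁺=17.3066, hold=19.1424 ⇒ V=19.1424 continue | (k=4,j=2): S=85.0700, (K−S)⁺=0.0000, hold=6.1944 ⇒ V=6.1944 continue | (k=4,j=3): S=122.3827, (K−S)⁺=0.0000, hold=0.7977 ⇒ V=0.7977 continue | (k=4,j=4): S=176.0611, (K−S)⁺=0.0000, hold=0.0000 ⇒ V=0.0000 continue  boundary S*=41.1045
step 3: (k=3,j=0): S=49.3016, (K−S)⁺=27.1384, hold=27.5243 ⇒ V=27.5243 continue | (k=3,j=1): S=70.9259, (K−S)⁺=5.5141, hold=12.9531 ⇒ V=12.9531 continue | (k=3,j=2): S=102.0348, (K−S)⁺=0.0000, hold=3.6258 ⇒ V=3.6258 continue | (k=3,j=3): S=146.7883, (K−S)⁺=0.0000, hold=0.4188 ⇒ V=0.4188 continue  boundary S*=-
step 2: (k=2,j=0): S=59.1334, (K−S)⁺=17.3066, hold=20.5220 ⇒ V=20.5220 continue | (k=2,j=1): S=85.0700, (K−S)⁺=0.0000, hold=8.4998 ⇒ V=8.4998 continue | (k=2,j=2): S=122.3827, (K−S)⁺=0.0000, hold=2.0998 ⇒ V=2.0998 continue  boundary S*=-
step 1: (k=1,j=0): S=70.9259, (K−S)⁺=5.5141, hold=14.7583 ⇒ V=14.7583 continue | (k=1,j=1): S=102.0348, (K−S)⁺=0.0000, hold=5.4465 ⇒ V=5.4465 continue  boundary S*=-
step 0: (k=0,j=0): S=85.0700, (K−S)⁺=0.0000, hold=10.3010 ⇒ V=10.3010 continue  boundary S*=-

price = 10.3010
boundary = - - - - 41.1045 49.3016 59.1334
tree:
10.3010
14.7583 5.4465
20.5220 8.4998 2.0998
27.5243 12.9531 3.6258 0.4188
35.3355 19.1424 6.1944 0.7977 0.0000
42.1697 27.1384 10.4425 1.5196 0.0000 0.0000
47.8676 35.3355 17.3066 2.8947 0.0000 0.0000 0.0000
52.6182 42.1697 27.1384 5.5141 0.0000 0.0000 0.0000 0.0000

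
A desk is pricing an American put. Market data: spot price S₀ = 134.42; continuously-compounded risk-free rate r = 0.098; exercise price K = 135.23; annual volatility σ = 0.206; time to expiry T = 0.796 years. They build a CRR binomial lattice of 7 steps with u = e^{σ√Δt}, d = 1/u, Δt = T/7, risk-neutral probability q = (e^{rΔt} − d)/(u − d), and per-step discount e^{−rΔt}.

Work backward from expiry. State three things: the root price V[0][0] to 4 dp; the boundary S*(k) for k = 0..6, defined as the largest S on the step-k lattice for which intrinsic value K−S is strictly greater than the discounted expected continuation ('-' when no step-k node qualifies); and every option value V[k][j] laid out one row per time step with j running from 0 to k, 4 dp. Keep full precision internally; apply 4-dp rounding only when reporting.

Δt=0.11371  u=1.07194  d=0.93289  q=0.56324  discount=0.98892
step 7 (expiry): payoffs max(K−S,0) = 52.5726 40.2528 26.0967 9.8307 0.0000 0.0000 0.0000 0.0000
step 6: (k=6,j=0): S=88.6035, (K−S)⁺=46.6265, hold=45.1279 ⇒ V=46.6265 exercise | (k=6,j=1): S=101.8095, (K−S)⁺=33.4205, hold=31.9218 ⇒ V=33.4205 exercise | (k=6,j=2): S=116.9839, (K−S)⁺=18.2461, hold=16.7474 ⇒ V=18.2461 exercise | (k=6,j=3): S=134.4200, (K−S)⁺=0.8100, hold=4.2461 ⇒ V=4.2461 continue | (k=6,j=4): S=154.4549, (K−S)⁺=0.0000, hold=0.0000 ⇒ V=0.0000 continue | (k=6,j=5): S=177.4759, (K−S)⁺=0.0000, hold=0.0000 ⇒ V=0.0000 continue | (k=6,j=6): S=203.9281, (K−S)⁺=0.0000, hold=0.0000 ⇒ V=0.0000 continue  boundary S*=116.9839
step 5: (k=5,j=0): S=94.9772, (K−S)⁺=40.2528, hold=38.7541 ⇒ V=40.2528 exercise | (k=5,j=1): S=109.1333, (K−S)⁺=26.0967, hold=24.5981 ⇒ V=26.0967 exercise | (k=5,j=2): S=125.3993, (K−S)⁺=9.8307, hold=10.2460 ⇒ V=10.2460 continue | (k=5,j=3): S=144.0896, (K−S)⁺=0.0000, hold=1.8340 ⇒ V=1.8340 continue | (k=5,j=4): S=165.5658, (K−S)⁺=0.0000, hold=0.0000 ⇒ V=0.0000 continue | (k=5,j=5): S=190.2428, (K−S)⁺=0.0000, hold=0.0000 ⇒ V=0.0000 continue  boundary S*=109.1333
step 4: (k=4,j=0): S=101.8095, (K−S)⁺=33.4205, hold=31.9218 ⇒ V=33.4205 exercise | (k=4,j=1): S=116.9839, (K−S)⁺=18.2461, hold=16.9787 ⇒ V=18.2461 exercise | (k=4,j=2): S=134.4200, (K−S)⁺=0.8100, hold=5.4470 ⇒ V=5.4470 continue | (k=4,j=3): S=154.4549, (K−S)⁺=0.0000, hold=0.7922 ⇒ V=0.7922 continue | (k=4,j=4): S=177.4759, (K−S)⁺=0.0000, hold=0.0000 ⇒ V=0.0000 continue  boundary S*=116.9839
step 3: (k=3,j=0): S=109.1333, (K−S)⁺=26.0967, hold=24.5981 ⇒ V=26.0967 exercise | (k=3,j=1): S=125.3993, (K−S)⁺=9.8307, hold=10.9149 ⇒ V=10.9149 continue | (k=3,j=2): S=144.0896, (K−S)⁺=0.0000, hold=2.7939 ⇒ V=2.7939 continue | (k=3,j=3): S=165.5658, (K−S)⁺=0.0000, hold=0.3421 ⇒ V=0.3421 continue  boundary S*=109.1333
step 2: (k=2,j=0): S=116.9839, (K−S)⁺=18.2461, hold=17.3513 ⇒ V=18.2461 exercise | (k=2,j=1): S=134.4200, (K−S)⁺=0.8100, hold=6.2706 ⇒ V=6.2706 continue | (k=2,j=2): S=154.4549, (K−S)⁺=0.0000, hold=1.3973 ⇒ V=1.3973 continue  boundary S*=116.9839
step 1: (k=1,j=0): S=125.3993, (K−S)⁺=9.8307, hold=11.3736 ⇒ V=11.3736 continue | (k=1,j=1): S=144.0896, (K−S)⁺=0.0000, hold=3.4867 ⇒ V=3.4867 continue  boundary S*=-
step 0: (k=0,j=0): S=134.4200, (K−S)⁺=0.8100, hold=6.8546 ⇒ V=6.8546 continue  boundary S*=-

price = 6.8546
boundary = - - 116.9839 109.1333 116.9839 109.1333 116.9839
tree:
6.8546
11.3736 3.4867
18.2461 6.2706 1.3973
26.0967 10.9149 2.7939 0.3421
33.4205 18.2461 5.4470 0.7922 0.0000
40.2528 26.0967 10.2460 1.8340 0.0000 0.0000
46.6265 33.4205 18.2461 4.2461 0.0000 0.0000 0.0000
52.5726 40.2528 26.0967 9.8307 0.0000 0.0000 0.0000 0.0000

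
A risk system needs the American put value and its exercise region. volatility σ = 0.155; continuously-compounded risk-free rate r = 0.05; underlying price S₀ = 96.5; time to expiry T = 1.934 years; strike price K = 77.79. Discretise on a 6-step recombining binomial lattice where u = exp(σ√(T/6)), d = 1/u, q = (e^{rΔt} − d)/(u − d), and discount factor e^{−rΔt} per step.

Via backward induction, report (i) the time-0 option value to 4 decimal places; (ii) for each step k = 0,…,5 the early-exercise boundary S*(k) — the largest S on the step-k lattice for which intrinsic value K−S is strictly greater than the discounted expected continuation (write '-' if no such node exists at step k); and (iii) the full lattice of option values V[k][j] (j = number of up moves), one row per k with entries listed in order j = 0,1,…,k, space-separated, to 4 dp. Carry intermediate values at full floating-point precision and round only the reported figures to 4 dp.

params: Δt=0.32233 u=1.09199 d=0.91576 q=0.57021 e^(-rΔt)=0.98401
t_6 payoffs: 20.8760 9.9236 0.0000 0.0000 0.0000 0.0000 0.0000
t_5: node(5,0) S=62.1494 payoff=15.6406 vs cont=14.3969 → 15.6406 [stop]  node(5,1) S=74.1094 payoff=3.6806 vs cont=4.1969 → 4.1969 [wait]  node(5,2) S=88.3709 payoff=0.0000 vs cont=0.0000 → 0.0000 [wait]  node(5,3) S=105.3769 payoff=0.0000 vs cont=0.0000 → 0.0000 [wait]  node(5,4) S=125.6555 payoff=0.0000 vs cont=0.0000 → 0.0000 [wait]  node(5,5) S=149.8365 payoff=0.0000 vs cont=0.0000 → 0.0000 [wait]  ⇒ S*(5)=62.1494
t_4: node(4,0) S=67.8664 payoff=9.9236 vs cont=8.9696 → 9.9236 [stop]  node(4,1) S=80.9266 payoff=0.0000 vs cont=1.7749 → 1.7749 [wait]  node(4,2) S=96.5000 payoff=0.0000 vs cont=0.0000 → 0.0000 [wait]  node(4,3) S=115.0703 payoff=0.0000 vs cont=0.0000 → 0.0000 [wait]  node(4,4) S=137.2144 payoff=0.0000 vs cont=0.0000 → 0.0000 [wait]  ⇒ S*(4)=67.8664
t_3: node(3,0) S=74.1094 payoff=3.6806 vs cont=5.1928 → 5.1928 [wait]  node(3,1) S=88.3709 payoff=0.0000 vs cont=0.7507 → 0.7507 [wait]  node(3,2) S=105.3769 payoff=0.0000 vs cont=0.0000 → 0.0000 [wait]  node(3,3) S=125.6555 payoff=0.0000 vs cont=0.0000 → 0.0000 [wait]  ⇒ S*(3)=-
t_2: node(2,0) S=80.9266 payoff=0.0000 vs cont=2.6173 → 2.6173 [wait]  node(2,1) S=96.5000 payoff=0.0000 vs cont=0.3175 → 0.3175 [wait]  node(2,2) S=115.0703 payoff=0.0000 vs cont=0.0000 → 0.0000 [wait]  ⇒ S*(2)=-
t_1: node(1,0) S=88.3709 payoff=0.0000 vs cont=1.2850 → 1.2850 [wait]  node(1,1) S=105.3769 payoff=0.0000 vs cont=0.1343 → 0.1343 [wait]  ⇒ S*(1)=-
t_0: node(0,0) S=96.5000 payoff=0.0000 vs cont=0.6188 → 0.6188 [wait]  ⇒ S*(0)=-

price = 0.6188
boundary = - - - - 67.8664 62.1494
tree:
0.6188
1.2850 0.1343
2.6173 0.3175 0.0000
5.1928 0.7507 0.0000 0.0000
9.9236 1.7749 0.0000 0.0000 0.0000
15.6406 4.1969 0.0000 0.0000 0.0000 0.0000
20.8760 9.9236 0.0000 0.0000 0.0000 0.0000 0.0000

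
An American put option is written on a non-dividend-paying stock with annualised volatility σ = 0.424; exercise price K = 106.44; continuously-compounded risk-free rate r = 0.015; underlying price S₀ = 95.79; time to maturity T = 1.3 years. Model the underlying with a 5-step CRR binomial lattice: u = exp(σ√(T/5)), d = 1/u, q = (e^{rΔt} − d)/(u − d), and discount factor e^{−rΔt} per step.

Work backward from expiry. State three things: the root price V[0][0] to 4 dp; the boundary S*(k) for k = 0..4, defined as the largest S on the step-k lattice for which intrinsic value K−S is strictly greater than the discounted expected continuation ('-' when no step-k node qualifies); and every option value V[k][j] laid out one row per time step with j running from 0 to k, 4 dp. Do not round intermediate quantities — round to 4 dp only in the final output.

price = 24.4115
boundary = - - - 50.0771 62.1631
tree:
24.4115
33.7469 13.4449
44.7514 20.8621 4.6804
56.3629 31.2345 8.6235 0.0000
66.0992 44.2769 15.8885 0.0000 0.0000
73.9424 56.3629 29.2739 0.0000 0.0000 0.0000

params: Δt=0.26000 u=1.24135 d=0.80558 q=0.45513 e^(-rΔt)=0.99611
t_5 payoffs: 73.9424 56.3629 29.2739 0.0000 0.0000 0.0000
t_4: node(4,0) S=40.3408 payoff=66.0992 vs cont=65.6848 → 66.0992 [stop]  node(4,1) S=62.1631 payoff=44.2769 vs cont=43.8626 → 44.2769 [stop]  node(4,2) S=95.7900 payoff=10.6500 vs cont=15.8885 → 15.8885 [wait]  node(4,3) S=147.6073 payoff=0.0000 vs cont=0.0000 → 0.0000 [wait]  node(4,4) S=227.4549 payoff=0.0000 vs cont=0.0000 → 0.0000 [wait]  ⇒ S*(4)=62.1631
t_3: node(3,0) S=50.0771 payoff=56.3629 vs cont=55.9486 → 56.3629 [stop]  node(3,1) S=77.1661 payoff=29.2739 vs cont=31.2345 → 31.2345 [wait]  node(3,2) S=118.9088 payoff=0.0000 vs cont=8.6235 → 8.6235 [wait]  node(3,3) S=183.2321 payoff=0.0000 vs cont=0.0000 → 0.0000 [wait]  ⇒ S*(3)=50.0771
t_2: node(2,0) S=62.1631 payoff=44.2769 vs cont=44.7514 → 44.7514 [wait]  node(2,1) S=95.7900 payoff=10.6500 vs cont=20.8621 → 20.8621 [wait]  node(2,2) S=147.6073 payoff=0.0000 vs cont=4.6804 → 4.6804 [wait]  ⇒ S*(2)=-
t_1: node(1,0) S=77.1661 payoff=29.2739 vs cont=33.7469 → 33.7469 [wait]  node(1,1) S=118.9088 payoff=0.0000 vs cont=13.4449 → 13.4449 [wait]  ⇒ S*(1)=-
t_0: node(0,0) S=95.7900 payoff=10.6500 vs cont=24.4115 → 24.4115 [wait]  ⇒ S*(0)=-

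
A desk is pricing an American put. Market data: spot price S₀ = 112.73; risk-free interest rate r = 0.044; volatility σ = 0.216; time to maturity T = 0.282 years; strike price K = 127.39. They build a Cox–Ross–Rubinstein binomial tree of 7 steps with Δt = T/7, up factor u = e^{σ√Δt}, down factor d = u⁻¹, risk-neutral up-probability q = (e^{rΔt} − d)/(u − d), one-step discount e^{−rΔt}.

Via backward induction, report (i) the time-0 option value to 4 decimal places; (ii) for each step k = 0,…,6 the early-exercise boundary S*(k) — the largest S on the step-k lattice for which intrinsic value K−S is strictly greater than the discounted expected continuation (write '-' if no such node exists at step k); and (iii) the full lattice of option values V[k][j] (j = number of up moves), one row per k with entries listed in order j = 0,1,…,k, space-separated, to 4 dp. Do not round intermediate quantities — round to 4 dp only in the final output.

Δt=0.04029, u=1.04431, d=0.95757, q=0.50962, disc=e^(-rΔt)=0.99823
k=7 terminal: V=max(K-S,0) → 44.1675 36.6294 28.4084 19.4429 9.6652 0.0000 0.0000 0.0000
k=6: j=0 S=86.9099 intr=40.4801 cont=40.2545 V=40.4801[EX]; j=1 S=94.7820 intr=32.6080 cont=32.3824 V=32.6080[EX]; j=2 S=103.3672 intr=24.0228 cont=23.7972 V=24.0228[EX]; j=3 S=112.7300 intr=14.6600 cont=14.4344 V=14.6600[EX]; j=4 S=122.9409 intr=4.4491 cont=4.7313 V=4.7313[hold]; j=5 S=134.0766 intr=0.0000 cont=0.0000 V=0.0000[hold]; j=6 S=146.2211 intr=0.0000 cont=0.0000 V=0.0000[hold]  S*(6)=112.7300
k=5: j=0 S=90.7606 intr=36.6294 cont=36.4038 V=36.6294[EX]; j=1 S=98.9816 intr=28.4084 cont=28.1828 V=28.4084[EX]; j=2 S=107.9471 intr=19.4429 cont=19.2173 V=19.4429[EX]; j=3 S=117.7248 intr=9.6652 cont=9.5831 V=9.6652[EX]; j=4 S=128.3881 intr=0.0000 cont=2.3160 V=2.3160[hold]; j=5 S=140.0173 intr=0.0000 cont=0.0000 V=0.0000[hold]  S*(5)=117.7248
k=4: j=0 S=94.7820 intr=32.6080 cont=32.3824 V=32.6080[EX]; j=1 S=103.3672 intr=24.0228 cont=23.7972 V=24.0228[EX]; j=2 S=112.7300 intr=14.6600 cont=14.4344 V=14.6600[EX]; j=3 S=122.9409 intr=4.4491 cont=5.9094 V=5.9094[hold]; j=4 S=134.0766 intr=0.0000 cont=1.1337 V=1.1337[hold]  S*(4)=112.7300
k=3: j=0 S=98.9816 intr=28.4084 cont=28.1828 V=28.4084[EX]; j=1 S=107.9471 intr=19.4429 cont=19.2173 V=19.4429[EX]; j=2 S=117.7248 intr=9.6652 cont=10.1825 V=10.1825[hold]; j=3 S=128.3881 intr=0.0000 cont=3.4695 V=3.4695[hold]  S*(3)=107.9471
k=2: j=0 S=103.3672 intr=24.0228 cont=23.7972 V=24.0228[EX]; j=1 S=112.7300 intr=14.6600 cont=14.6975 V=14.6975[hold]; j=2 S=122.9409 intr=4.4491 cont=6.7495 V=6.7495[hold]  S*(2)=103.3672
k=1: j=0 S=107.9471 intr=19.4429 cont=19.2364 V=19.4429[EX]; j=1 S=117.7248 intr=9.6652 cont=10.6282 V=10.6282[hold]  S*(1)=107.9471
k=0: j=0 S=112.7300 intr=14.6600 cont=14.9243 V=14.9243[hold]  S*(0)=-

price = 14.9243
boundary = - 107.9471 103.3672 107.9471 112.7300 117.7248 112.7300
tree:
14.9243
19.4429 10.6282
24.0228 14.6975 6.7495
28.4084 19.4429 10.1825 3.4695
32.6080 24.0228 14.6600 5.9094 1.1337
36.6294 28.4084 19.4429 9.6652 2.3160 0.0000
40.4801 32.6080 24.0228 14.6600 4.7313 0.0000 0.0000
44.1675 36.6294 28.4084 19.4429 9.6652 0.0000 0.0000 0.0000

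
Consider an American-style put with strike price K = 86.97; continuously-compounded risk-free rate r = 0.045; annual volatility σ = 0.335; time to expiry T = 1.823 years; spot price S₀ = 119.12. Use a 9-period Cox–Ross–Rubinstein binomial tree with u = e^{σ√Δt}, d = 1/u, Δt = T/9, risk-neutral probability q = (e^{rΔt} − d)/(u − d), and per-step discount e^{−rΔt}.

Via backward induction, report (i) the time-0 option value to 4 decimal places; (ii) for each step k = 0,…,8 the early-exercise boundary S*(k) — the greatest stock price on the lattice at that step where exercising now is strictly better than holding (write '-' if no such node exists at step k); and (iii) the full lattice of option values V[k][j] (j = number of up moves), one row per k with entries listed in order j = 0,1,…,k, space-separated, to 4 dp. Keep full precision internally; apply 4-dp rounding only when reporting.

price = 5.0463
boundary = - - - - - 56.0519 48.2071 56.0519 65.1732
tree:
5.0463
7.6728 2.4350
11.3897 3.9873 0.8814
16.4411 6.3989 1.5777 0.1807
22.9728 10.0195 2.7889 0.3595 0.0000
30.9181 15.2168 4.8529 0.7151 0.0000 0.0000
38.7629 22.2350 8.2715 1.4222 0.0000 0.0000 0.0000
45.5097 30.9181 13.7053 2.8288 0.0000 0.0000 0.0000 0.0000
51.3123 38.7629 21.7968 5.6265 0.0000 0.0000 0.0000 0.0000 0.0000
56.3028 45.5097 30.9181 11.1911 0.0000 0.0000 0.0000 0.0000 0.0000 0.0000

Δt=0.20256  u=1.16273  d=0.86004  q=0.49263  discount=0.99093
step 9 (expiry): payoffs max(K−S,0) = 56.3028 45.5097 30.9181 11.1911 0.0000 0.0000 0.0000 0.0000 0.0000 0.0000
step 8: (k=8,j=0): S=35.6577, (K−S)⁺=51.3123, hold=50.5231 ⇒ V=51.3123 exercise | (k=8,j=1): S=48.2071, (K−S)⁺=38.7629, hold=37.9737 ⇒ V=38.7629 exercise | (k=8,j=2): S=65.1732, (K−S)⁺=21.7968, hold=21.0076 ⇒ V=21.7968 exercise | (k=8,j=3): S=88.1104, (K−S)⁺=0.0000, hold=5.6265 ⇒ V=5.6265 continue | (k=8,j=4): S=119.1200, (K−S)⁺=0.0000, hold=0.0000 ⇒ V=0.0000 continue | (k=8,j=5): S=161.0432, (K−S)⁺=0.0000, hold=0.0000 ⇒ V=0.0000 continue | (k=8,j=6): S=217.7209, (K−S)⁺=0.0000, hold=0.0000 ⇒ V=0.0000 continue | (k=8,j=7): S=294.3459, (K−S)⁺=0.0000, hold=0.0000 ⇒ V=0.0000 continue | (k=8,j=8): S=397.9382, (K−S)⁺=0.0000, hold=0.0000 ⇒ V=0.0000 continue  boundary S*=65.1732
step 7: (k=7,j=0): S=41.4603, (K−S)⁺=45.5097, hold=44.7206 ⇒ V=45.5097 exercise | (k=7,j=1): S=56.0519, (K−S)⁺=30.9181, hold=30.1290 ⇒ V=30.9181 exercise | (k=7,j=2): S=75.7789, (K−S)⁺=11.1911, hold=13.7053 ⇒ V=13.7053 continue | (k=7,j=3): S=102.4485, (K−S)⁺=0.0000, hold=2.8288 ⇒ V=2.8288 continue | (k=7,j=4): S=138.5044, (K−S)⁺=0.0000, hold=0.0000 ⇒ V=0.0000 continue | (k=7,j=5): S=187.2498, (K−S)⁺=0.0000, hold=0.0000 ⇒ V=0.0000 continue | (k=7,j=6): S=253.1507, (K−S)⁺=0.0000, hold=0.0000 ⇒ V=0.0000 continue | (k=7,j=7): S=342.2448, (K−S)⁺=0.0000, hold=0.0000 ⇒ V=0.0000 continue  boundary S*=56.0519
step 6: (k=6,j=0): S=48.2071, (K−S)⁺=38.7629, hold=37.9737 ⇒ V=38.7629 exercise | (k=6,j=1): S=65.1732, (K−S)⁺=21.7968, hold=22.2350 ⇒ V=22.2350 continue | (k=6,j=2): S=88.1104, (K−S)⁺=0.0000, hold=8.2715 ⇒ V=8.2715 continue | (k=6,j=3): S=119.1200, (K−S)⁺=0.0000, hold=1.4222 ⇒ V=1.4222 continue | (k=6,j=4): S=161.0432, (K−S)⁺=0.0000, hold=0.0000 ⇒ V=0.0000 continue | (k=6,j=5): S=217.7209, (K−S)⁺=0.0000, hold=0.0000 ⇒ V=0.0000 continue | (k=6,j=6): S=294.3459, (K−S)⁺=0.0000, hold=0.0000 ⇒ V=0.0000 continue  boundary S*=48.2071
step 5: (k=5,j=0): S=56.0519, (K−S)⁺=30.9181, hold=30.3429 ⇒ V=30.9181 exercise | (k=5,j=1): S=75.7789, (K−S)⁺=11.1911, hold=15.2168 ⇒ V=15.2168 continue | (k=5,j=2): S=102.4485, (K−S)⁺=0.0000, hold=4.8529 ⇒ V=4.8529 continue | (k=5,j=3): S=138.5044, (K−S)⁺=0.0000, hold=0.7151 ⇒ V=0.7151 continue | (k=5,j=4): S=187.2498, (K−S)⁺=0.0000, hold=0.0000 ⇒ V=0.0000 continue | (k=5,j=5): S=253.1507, (K−S)⁺=0.0000, hold=0.0000 ⇒ V=0.0000 continue  boundary S*=56.0519
step 4: (k=4,j=0): S=65.1732, (K−S)⁺=21.7968, hold=22.9728 ⇒ V=22.9728 continue | (k=4,j=1): S=88.1104, (K−S)⁺=0.0000, hold=10.0195 ⇒ V=10.0195 continue | (k=4,j=2): S=119.1200, (K−S)⁺=0.0000, hold=2.7889 ⇒ V=2.7889 continue | (k=4,j=3): S=161.0432, (K−S)⁺=0.0000, hold=0.3595 ⇒ V=0.3595 continue | (k=4,j=4): S=217.7209, (K−S)⁺=0.0000, hold=0.0000 ⇒ V=0.0000 continue  boundary S*=-
step 3: (k=3,j=0): S=75.7789, (K−S)⁺=11.1911, hold=16.4411 ⇒ V=16.4411 continue | (k=3,j=1): S=102.4485, (K−S)⁺=0.0000, hold=6.3989 ⇒ V=6.3989 continue | (k=3,j=2): S=138.5044, (K−S)⁺=0.0000, hold=1.5777 ⇒ V=1.5777 continue | (k=3,j=3): S=187.2498, (K−S)⁺=0.0000, hold=0.1807 ⇒ V=0.1807 continue  boundary S*=-
step 2: (k=2,j=0): S=88.1104, (K−S)⁺=0.0000, hold=11.3897 ⇒ V=11.3897 continue | (k=2,j=1): S=119.1200, (K−S)⁺=0.0000, hold=3.9873 ⇒ V=3.9873 continue | (k=2,j=2): S=161.0432, (K−S)⁺=0.0000, hold=0.8814 ⇒ V=0.8814 continue  boundary S*=-
step 1: (k=1,j=0): S=102.4485, (K−S)⁺=0.0000, hold=7.6728 ⇒ V=7.6728 continue | (k=1,j=1): S=138.5044, (K−S)⁺=0.0000, hold=2.4350 ⇒ V=2.4350 continue  boundary S*=-
step 0: (k=0,j=0): S=119.1200, (K−S)⁺=0.0000, hold=5.0463 ⇒ V=5.0463 continue  boundary S*=-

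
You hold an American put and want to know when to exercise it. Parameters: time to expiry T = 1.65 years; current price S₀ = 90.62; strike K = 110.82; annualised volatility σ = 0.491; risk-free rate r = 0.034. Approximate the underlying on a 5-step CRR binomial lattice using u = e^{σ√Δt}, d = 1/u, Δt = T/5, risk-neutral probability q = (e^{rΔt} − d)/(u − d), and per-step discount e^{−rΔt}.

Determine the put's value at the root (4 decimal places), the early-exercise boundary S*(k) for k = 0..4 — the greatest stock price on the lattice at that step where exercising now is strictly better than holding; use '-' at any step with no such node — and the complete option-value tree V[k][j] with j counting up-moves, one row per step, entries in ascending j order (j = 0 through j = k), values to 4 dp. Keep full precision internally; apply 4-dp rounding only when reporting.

price = 32.8114
boundary = - - 51.5503 38.8808 51.5503
tree:
32.8114
45.0310 18.6808
59.2697 28.7362 6.8440
71.9392 42.5301 12.5768 0.0000
81.4949 59.2697 23.1119 0.0000 0.0000
88.7022 71.9392 42.4717 0.0000 0.0000 0.0000

Δt=0.33000  u=1.32586  d=0.75423  q=0.44969  discount=0.98884
step 5 (expiry): payoffs max(K−S,0) = 88.7022 71.9392 42.4717 0.0000 0.0000 0.0000
step 4: (k=4,j=0): S=29.3251, (K−S)⁺=81.4949, hold=80.2585 ⇒ V=81.4949 exercise | (k=4,j=1): S=51.5503, (K−S)⁺=59.2697, hold=58.0332 ⇒ V=59.2697 exercise | (k=4,j=2): S=90.6200, (K−S)⁺=20.2000, hold=23.1119 ⇒ V=23.1119 continue | (k=4,j=3): S=159.3003, (K−S)⁺=0.0000, hold=0.0000 ⇒ V=0.0000 continue | (k=4,j=4): S=280.0329, (K−S)⁺=0.0000, hold=0.0000 ⇒ V=0.0000 continue  boundary S*=51.5503
step 3: (k=3,j=0): S=38.8808, (K−S)⁺=71.9392, hold=70.7027 ⇒ V=71.9392 exercise | (k=3,j=1): S=68.3483, (K−S)⁺=42.4717, hold=42.5301 ⇒ V=42.5301 continue | (k=3,j=2): S=120.1490, (K−S)⁺=0.0000, hold=12.5768 ⇒ V=12.5768 continue | (k=3,j=3): S=211.2092, (K−S)⁺=0.0000, hold=0.0000 ⇒ V=0.0000 continue  boundary S*=38.8808
step 2: (k=2,j=0): S=51.5503, (K−S)⁺=59.2697, hold=58.0592 ⇒ V=59.2697 exercise | (k=2,j=1): S=90.6200, (K−S)⁺=20.2000, hold=28.7362 ⇒ V=28.7362 continue | (k=2,j=2): S=159.3003, (K−S)⁺=0.0000, hold=6.8440 ⇒ V=6.8440 continue  boundary S*=51.5503
step 1: (k=1,j=0): S=68.3483, (K−S)⁺=42.4717, hold=45.0310 ⇒ V=45.0310 continue | (k=1,j=1): S=120.1490, (K−S)⁺=0.0000, hold=18.6808 ⇒ V=18.6808 continue  boundary S*=-
step 0: (k=0,j=0): S=90.6200, (K−S)⁺=20.2000, hold=32.8114 ⇒ V=32.8114 continue  boundary S*=-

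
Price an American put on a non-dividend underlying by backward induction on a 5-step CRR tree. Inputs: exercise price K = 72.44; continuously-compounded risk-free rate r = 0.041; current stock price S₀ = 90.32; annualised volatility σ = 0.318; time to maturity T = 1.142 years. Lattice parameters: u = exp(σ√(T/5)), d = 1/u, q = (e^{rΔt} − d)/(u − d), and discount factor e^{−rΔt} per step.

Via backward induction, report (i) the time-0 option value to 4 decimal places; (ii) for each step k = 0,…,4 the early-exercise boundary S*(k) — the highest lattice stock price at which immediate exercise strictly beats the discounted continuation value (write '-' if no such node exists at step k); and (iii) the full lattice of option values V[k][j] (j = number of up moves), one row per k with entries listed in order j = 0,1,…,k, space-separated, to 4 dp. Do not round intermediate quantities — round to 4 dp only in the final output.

Δt=0.22840, u=1.16413, d=0.85901, q=0.49291, disc=e^(-rΔt)=0.99068
k=5 terminal: V=max(K-S,0) → 30.1953 15.1898 0.0000 0.0000 0.0000 0.0000
k=4: j=0 S=49.1784 intr=23.2616 cont=22.5864 V=23.2616[EX]; j=1 S=66.6468 intr=5.7932 cont=7.6308 V=7.6308[hold]; j=2 S=90.3200 intr=0.0000 cont=0.0000 V=0.0000[hold]; j=3 S=122.4020 intr=0.0000 cont=0.0000 V=0.0000[hold]; j=4 S=165.8798 intr=0.0000 cont=0.0000 V=0.0000[hold]  S*(4)=49.1784
k=3: j=0 S=57.2502 intr=15.1898 cont=15.4119 V=15.4119[hold]; j=1 S=77.5857 intr=0.0000 cont=3.8334 V=3.8334[hold]; j=2 S=105.1444 intr=0.0000 cont=0.0000 V=0.0000[hold]; j=3 S=142.4922 intr=0.0000 cont=0.0000 V=0.0000[hold]  S*(3)=-
k=2: j=0 S=66.6468 intr=5.7932 cont=9.6143 V=9.6143[hold]; j=1 S=90.3200 intr=0.0000 cont=1.9257 V=1.9257[hold]; j=2 S=122.4020 intr=0.0000 cont=0.0000 V=0.0000[hold]  S*(2)=-
k=1: j=0 S=77.5857 intr=0.0000 cont=5.7702 V=5.7702[hold]; j=1 S=105.1444 intr=0.0000 cont=0.9674 V=0.9674[hold]  S*(1)=-
k=0: j=0 S=90.3200 intr=0.0000 cont=3.3711 V=3.3711[hold]  S*(0)=-

price = 3.3711
boundary = - - - - 49.1784
tree:
3.3711
5.7702 0.9674
9.6143 1.9257 0.0000
15.4119 3.8334 0.0000 0.0000
23.2616 7.6308 0.0000 0.0000 0.0000
30.1953 15.1898 0.0000 0.0000 0.0000 0.0000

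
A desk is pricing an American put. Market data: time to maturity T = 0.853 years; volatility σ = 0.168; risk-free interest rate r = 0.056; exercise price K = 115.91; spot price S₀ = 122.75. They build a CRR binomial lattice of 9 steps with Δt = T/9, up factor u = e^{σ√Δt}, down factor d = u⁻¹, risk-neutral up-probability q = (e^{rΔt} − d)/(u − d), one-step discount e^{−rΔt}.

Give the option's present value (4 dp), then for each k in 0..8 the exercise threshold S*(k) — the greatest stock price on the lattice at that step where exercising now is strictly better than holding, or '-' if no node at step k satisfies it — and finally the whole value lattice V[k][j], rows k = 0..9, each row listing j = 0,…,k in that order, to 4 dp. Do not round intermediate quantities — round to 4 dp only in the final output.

price = 2.8656
boundary = - - - - 99.8099 105.1080 99.8099 105.1080 110.6873
tree:
2.8656
4.6329 1.3792
7.2746 2.4148 0.5054
11.0385 4.1207 0.9767 0.1065
16.1001 6.8097 1.8569 0.2319 0.0000
21.1310 10.8020 3.4555 0.5053 0.0000 0.0000
25.9085 16.1001 6.2430 1.1006 0.0000 0.0000 0.0000
30.4450 21.1310 10.8020 2.3976 0.0000 0.0000 0.0000 0.0000
34.7530 25.9085 16.1001 5.2227 0.0000 0.0000 0.0000 0.0000 0.0000
38.8437 30.4450 21.1310 10.8020 0.0000 0.0000 0.0000 0.0000 0.0000 0.0000

Δt=0.09478, u=1.05308, d=0.94959, q=0.53850, disc=e^(-rΔt)=0.99471
k=9 terminal: V=max(K-S,0) → 38.8437 30.4450 21.1310 10.8020 0.0000 0.0000 0.0000 0.0000 0.0000 0.0000
k=8: j=0 S=81.1570 intr=34.7530 cont=34.1394 V=34.7530[EX]; j=1 S=90.0015 intr=25.9085 cont=25.2949 V=25.9085[EX]; j=2 S=99.8099 intr=16.1001 cont=15.4865 V=16.1001[EX]; j=3 S=110.6873 intr=5.2227 cont=4.9588 V=5.2227[EX]; j=4 S=122.7500 intr=0.0000 cont=0.0000 V=0.0000[hold]; j=5 S=136.1273 intr=0.0000 cont=0.0000 V=0.0000[hold]; j=6 S=150.9625 intr=0.0000 cont=0.0000 V=0.0000[hold]; j=7 S=167.4145 intr=0.0000 cont=0.0000 V=0.0000[hold]; j=8 S=185.6594 intr=0.0000 cont=0.0000 V=0.0000[hold]  S*(8)=110.6873
k=7: j=0 S=85.4650 intr=30.4450 cont=29.8315 V=30.4450[EX]; j=1 S=94.7790 intr=21.1310 cont=20.5175 V=21.1310[EX]; j=2 S=105.1080 intr=10.8020 cont=10.1884 V=10.8020[EX]; j=3 S=116.5627 intr=0.0000 cont=2.3976 V=2.3976[hold]; j=4 S=129.2657 intr=0.0000 cont=0.0000 V=0.0000[hold]; j=5 S=143.3532 intr=0.0000 cont=0.0000 V=0.0000[hold]; j=6 S=158.9758 intr=0.0000 cont=0.0000 V=0.0000[hold]; j=7 S=176.3011 intr=0.0000 cont=0.0000 V=0.0000[hold]  S*(7)=105.1080
k=6: j=0 S=90.0015 intr=25.9085 cont=25.2949 V=25.9085[EX]; j=1 S=99.8099 intr=16.1001 cont=15.4865 V=16.1001[EX]; j=2 S=110.6873 intr=5.2227 cont=6.2430 V=6.2430[hold]; j=3 S=122.7500 intr=0.0000 cont=1.1006 V=1.1006[hold]; j=4 S=136.1273 intr=0.0000 cont=0.0000 V=0.0000[hold]; j=5 S=150.9625 intr=0.0000 cont=0.0000 V=0.0000[hold]; j=6 S=167.4145 intr=0.0000 cont=0.0000 V=0.0000[hold]  S*(6)=99.8099
k=5: j=0 S=94.7790 intr=21.1310 cont=20.5175 V=21.1310[EX]; j=1 S=105.1080 intr=10.8020 cont=10.7349 V=10.8020[EX]; j=2 S=116.5627 intr=0.0000 cont=3.4555 V=3.4555[hold]; j=3 S=129.2657 intr=0.0000 cont=0.5053 V=0.5053[hold]; j=4 S=143.3532 intr=0.0000 cont=0.0000 V=0.0000[hold]; j=5 S=158.9758 intr=0.0000 cont=0.0000 V=0.0000[hold]  S*(5)=105.1080
k=4: j=0 S=99.8099 intr=16.1001 cont=15.4865 V=16.1001[EX]; j=1 S=110.6873 intr=5.2227 cont=6.8097 V=6.8097[hold]; j=2 S=122.7500 intr=0.0000 cont=1.8569 V=1.8569[hold]; j=3 S=136.1273 intr=0.0000 cont=0.2319 V=0.2319[hold]; j=4 S=150.9625 intr=0.0000 cont=0.0000 V=0.0000[hold]  S*(4)=99.8099
k=3: j=0 S=105.1080 intr=10.8020 cont=11.0385 V=11.0385[hold]; j=1 S=116.5627 intr=0.0000 cont=4.1207 V=4.1207[hold]; j=2 S=129.2657 intr=0.0000 cont=0.9767 V=0.9767[hold]; j=3 S=143.3532 intr=0.0000 cont=0.1065 V=0.1065[hold]  S*(3)=-
k=2: j=0 S=110.6873 intr=5.2227 cont=7.2746 V=7.2746[hold]; j=1 S=122.7500 intr=0.0000 cont=2.4148 V=2.4148[hold]; j=2 S=136.1273 intr=0.0000 cont=0.5054 V=0.5054[hold]  S*(2)=-
k=1: j=0 S=116.5627 intr=0.0000 cont=4.6329 V=4.6329[hold]; j=1 S=129.2657 intr=0.0000 cont=1.3792 V=1.3792[hold]  S*(1)=-
k=0: j=0 S=122.7500 intr=0.0000 cont=2.8656 V=2.8656[hold]  S*(0)=-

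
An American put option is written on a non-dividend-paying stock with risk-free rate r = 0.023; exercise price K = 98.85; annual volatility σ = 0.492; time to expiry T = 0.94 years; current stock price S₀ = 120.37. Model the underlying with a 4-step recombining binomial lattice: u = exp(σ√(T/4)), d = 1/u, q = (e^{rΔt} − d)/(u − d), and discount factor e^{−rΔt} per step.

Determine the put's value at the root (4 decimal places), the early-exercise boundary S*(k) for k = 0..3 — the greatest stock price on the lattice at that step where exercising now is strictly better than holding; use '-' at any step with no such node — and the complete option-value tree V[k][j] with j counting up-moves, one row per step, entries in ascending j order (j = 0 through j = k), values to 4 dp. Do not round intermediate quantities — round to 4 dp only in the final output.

price = 11.7536
boundary = - - - 58.8536
tree:
11.7536
18.3358 3.9114
27.7194 7.1750 0.0000
39.9964 13.1618 0.0000 0.0000
52.4849 24.1441 0.0000 0.0000 0.0000

Δt=0.23500, u=1.26935, d=0.78780, q=0.45191, disc=e^(-rΔt)=0.99461
k=4 terminal: V=max(K-S,0) → 52.4849 24.1441 0.0000 0.0000 0.0000
k=3: j=0 S=58.8536 intr=39.9964 cont=39.4636 V=39.9964[EX]; j=1 S=94.8280 intr=4.0220 cont=13.1618 V=13.1618[hold]; j=2 S=152.7918 intr=0.0000 cont=0.0000 V=0.0000[hold]; j=3 S=246.1861 intr=0.0000 cont=0.0000 V=0.0000[hold]  S*(3)=58.8536
k=2: j=0 S=74.7059 intr=24.1441 cont=27.7194 V=27.7194[hold]; j=1 S=120.3700 intr=0.0000 cont=7.1750 V=7.1750[hold]; j=2 S=193.9464 intr=0.0000 cont=0.0000 V=0.0000[hold]  S*(2)=-
k=1: j=0 S=94.8280 intr=4.0220 cont=18.3358 V=18.3358[hold]; j=1 S=152.7918 intr=0.0000 cont=3.9114 V=3.9114[hold]  S*(1)=-
k=0: j=0 S=120.3700 intr=0.0000 cont=11.7536 V=11.7536[hold]  S*(0)=-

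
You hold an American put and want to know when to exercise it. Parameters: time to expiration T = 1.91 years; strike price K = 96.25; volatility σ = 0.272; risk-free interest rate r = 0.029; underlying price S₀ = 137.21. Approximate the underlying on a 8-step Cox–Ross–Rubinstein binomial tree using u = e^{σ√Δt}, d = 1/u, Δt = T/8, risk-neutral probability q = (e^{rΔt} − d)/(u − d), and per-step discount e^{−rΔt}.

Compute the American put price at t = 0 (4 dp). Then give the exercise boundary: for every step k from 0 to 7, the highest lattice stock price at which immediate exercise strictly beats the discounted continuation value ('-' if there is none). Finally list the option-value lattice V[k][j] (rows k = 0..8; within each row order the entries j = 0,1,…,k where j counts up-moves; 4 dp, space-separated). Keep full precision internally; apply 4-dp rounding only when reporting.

Δt=0.23875, u=1.14214, d=0.87555, q=0.49288, disc=e^(-rΔt)=0.99310
k=8 terminal: V=max(K-S,0) → 48.8665 34.4388 15.6182 0.0000 0.0000 0.0000 0.0000 0.0000 0.0000
k=7: j=0 S=54.1187 intr=42.1313 cont=41.4672 V=42.1313[EX]; j=1 S=70.5971 intr=25.6529 cont=24.9888 V=25.6529[EX]; j=2 S=92.0929 intr=4.1571 cont=7.8656 V=7.8656[hold]; j=3 S=120.1340 intr=0.0000 cont=0.0000 V=0.0000[hold]; j=4 S=156.7132 intr=0.0000 cont=0.0000 V=0.0000[hold]; j=5 S=204.4303 intr=0.0000 cont=0.0000 V=0.0000[hold]; j=6 S=266.6765 intr=0.0000 cont=0.0000 V=0.0000[hold]; j=7 S=347.8760 intr=0.0000 cont=0.0000 V=0.0000[hold]  S*(7)=70.5971
k=6: j=0 S=61.8112 intr=34.4388 cont=33.7747 V=34.4388[EX]; j=1 S=80.6318 intr=15.6182 cont=16.7693 V=16.7693[hold]; j=2 S=105.1831 intr=0.0000 cont=3.9612 V=3.9612[hold]; j=3 S=137.2100 intr=0.0000 cont=0.0000 V=0.0000[hold]; j=4 S=178.9886 intr=0.0000 cont=0.0000 V=0.0000[hold]; j=5 S=233.4882 intr=0.0000 cont=0.0000 V=0.0000[hold]; j=6 S=304.5823 intr=0.0000 cont=0.0000 V=0.0000[hold]  S*(6)=61.8112
k=5: j=0 S=70.5971 intr=25.6529 cont=25.5523 V=25.6529[EX]; j=1 S=92.0929 intr=4.1571 cont=10.3843 V=10.3843[hold]; j=2 S=120.1340 intr=0.0000 cont=1.9949 V=1.9949[hold]; j=3 S=156.7132 intr=0.0000 cont=0.0000 V=0.0000[hold]; j=4 S=204.4303 intr=0.0000 cont=0.0000 V=0.0000[hold]; j=5 S=266.6765 intr=0.0000 cont=0.0000 V=0.0000[hold]  S*(5)=70.5971
k=4: j=0 S=80.6318 intr=15.6182 cont=18.0022 V=18.0022[hold]; j=1 S=105.1831 intr=0.0000 cont=6.2062 V=6.2062[hold]; j=2 S=137.2100 intr=0.0000 cont=1.0047 V=1.0047[hold]; j=3 S=178.9886 intr=0.0000 cont=0.0000 V=0.0000[hold]; j=4 S=233.4882 intr=0.0000 cont=0.0000 V=0.0000[hold]  S*(4)=-
k=3: j=0 S=92.0929 intr=4.1571 cont=12.1040 V=12.1040[hold]; j=1 S=120.1340 intr=0.0000 cont=3.6173 V=3.6173[hold]; j=2 S=156.7132 intr=0.0000 cont=0.5060 V=0.5060[hold]; j=3 S=204.4303 intr=0.0000 cont=0.0000 V=0.0000[hold]  S*(3)=-
k=2: j=0 S=105.1831 intr=0.0000 cont=7.8664 V=7.8664[hold]; j=1 S=137.2100 intr=0.0000 cont=2.0694 V=2.0694[hold]; j=2 S=178.9886 intr=0.0000 cont=0.2548 V=0.2548[hold]  S*(2)=-
k=1: j=0 S=120.1340 intr=0.0000 cont=4.9746 V=4.9746[hold]; j=1 S=156.7132 intr=0.0000 cont=1.1669 V=1.1669[hold]  S*(1)=-
k=0: j=0 S=137.2100 intr=0.0000 cont=3.0765 V=3.0765[hold]  S*(0)=-

price = 3.0765
boundary = - - - - - 70.5971 61.8112 70.5971
tree:
3.0765
4.9746 1.1669
7.8664 2.0694 0.2548
12.1040 3.6173 0.5060 0.0000
18.0022 6.2062 1.0047 0.0000 0.0000
25.6529 10.3843 1.9949 0.0000 0.0000 0.0000
34.4388 16.7693 3.9612 0.0000 0.0000 0.0000 0.0000
42.1313 25.6529 7.8656 0.0000 0.0000 0.0000 0.0000 0.0000
48.8665 34.4388 15.6182 0.0000 0.0000 0.0000 0.0000 0.0000 0.0000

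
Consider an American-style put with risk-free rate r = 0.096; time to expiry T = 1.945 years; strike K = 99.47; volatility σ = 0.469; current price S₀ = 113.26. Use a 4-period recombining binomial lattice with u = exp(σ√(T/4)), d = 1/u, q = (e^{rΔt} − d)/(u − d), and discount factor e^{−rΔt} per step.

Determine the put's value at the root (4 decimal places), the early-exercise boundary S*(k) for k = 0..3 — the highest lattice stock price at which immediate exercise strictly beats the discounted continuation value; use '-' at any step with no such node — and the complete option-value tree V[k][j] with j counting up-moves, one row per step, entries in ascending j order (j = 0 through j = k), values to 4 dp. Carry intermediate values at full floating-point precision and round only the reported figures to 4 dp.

Δt=0.48625  u=1.38686  d=0.72105  q=0.49073  discount=0.95439
step 4 (expiry): payoffs max(K−S,0) = 68.8541 40.5840 0.0000 0.0000 0.0000
step 3: (k=3,j=0): S=42.4600, (K−S)⁺=57.0100, hold=52.4735 ⇒ V=57.0100 exercise | (k=3,j=1): S=81.6666, (K−S)⁺=17.8034, hold=19.7255 ⇒ V=19.7255 continue | (k=3,j=2): S=157.0756, (K−S)⁺=0.0000, hold=0.0000 ⇒ V=0.0000 continue | (k=3,j=3): S=302.1157, (K−S)⁺=0.0000, hold=0.0000 ⇒ V=0.0000 continue  boundary S*=42.4600
step 2: (k=2,j=0): S=58.8860, (K−S)⁺=40.5840, hold=36.9476 ⇒ V=40.5840 exercise | (k=2,j=1): S=113.2600, (K−S)⁺=0.0000, hold=9.5874 ⇒ V=9.5874 continue | (k=2,j=2): S=217.8417, (K−S)⁺=0.0000, hold=0.0000 ⇒ V=0.0000 continue  boundary S*=58.8860
step 1: (k=1,j=0): S=81.6666, (K−S)⁺=17.8034, hold=24.2157 ⇒ V=24.2157 continue | (k=1,j=1): S=157.0756, (K−S)⁺=0.0000, hold=4.6598 ⇒ V=4.6598 continue  boundary S*=-
step 0: (k=0,j=0): S=113.2600, (K−S)⁺=0.0000, hold=13.9523 ⇒ V=13.9523 continue  boundary S*=-

price = 13.9523
boundary = - - 58.8860 42.4600
tree:
13.9523
24.2157 4.6598
40.5840 9.5874 0.0000
57.0100 19.7255 0.0000 0.0000
68.8541 40.5840 0.0000 0.0000 0.0000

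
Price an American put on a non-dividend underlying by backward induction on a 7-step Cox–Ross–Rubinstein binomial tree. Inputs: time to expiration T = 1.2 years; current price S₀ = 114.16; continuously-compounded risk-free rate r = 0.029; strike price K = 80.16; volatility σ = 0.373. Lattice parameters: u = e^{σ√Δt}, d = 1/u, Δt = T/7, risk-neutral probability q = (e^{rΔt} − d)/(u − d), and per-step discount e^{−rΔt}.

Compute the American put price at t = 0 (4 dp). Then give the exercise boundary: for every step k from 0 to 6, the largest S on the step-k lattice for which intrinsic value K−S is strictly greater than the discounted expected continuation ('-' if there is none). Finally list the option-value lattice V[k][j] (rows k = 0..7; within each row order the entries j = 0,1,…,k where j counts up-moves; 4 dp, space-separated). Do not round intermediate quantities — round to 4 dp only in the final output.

params: Δt=0.17143 u=1.16700 d=0.85690 q=0.47754 e^(-rΔt)=0.99504
t_7 payoffs: 41.4327 27.4177 8.3308 0.0000 0.0000 0.0000 0.0000 0.0000
t_6: node(6,0) S=45.1948 payoff=34.9652 vs cont=34.5677 → 34.9652 [stop]  node(6,1) S=61.5503 payoff=18.6097 vs cont=18.2122 → 18.6097 [stop]  node(6,2) S=83.8247 payoff=0.0000 vs cont=4.3309 → 4.3309 [wait]  node(6,3) S=114.1600 payoff=0.0000 vs cont=0.0000 → 0.0000 [wait]  node(6,4) S=155.4733 payoff=0.0000 vs cont=0.0000 → 0.0000 [wait]  node(6,5) S=211.7376 payoff=0.0000 vs cont=0.0000 → 0.0000 [wait]  node(6,6) S=288.3633 payoff=0.0000 vs cont=0.0000 → 0.0000 [wait]  ⇒ S*(6)=61.5503
t_5: node(5,0) S=52.7423 payoff=27.4177 vs cont=27.0202 → 27.4177 [stop]  node(5,1) S=71.8292 payoff=8.3308 vs cont=11.7326 → 11.7326 [wait]  node(5,2) S=97.8234 payoff=0.0000 vs cont=2.2515 → 2.2515 [wait]  node(5,3) S=133.2248 payoff=0.0000 vs cont=0.0000 → 0.0000 [wait]  node(5,4) S=181.4375 payoff=0.0000 vs cont=0.0000 → 0.0000 [wait]  node(5,5) S=247.0978 payoff=0.0000 vs cont=0.0000 → 0.0000 [wait]  ⇒ S*(5)=52.7423
t_4: node(4,0) S=61.5503 payoff=18.6097 vs cont=19.8286 → 19.8286 [wait]  node(4,1) S=83.8247 payoff=0.0000 vs cont=7.1693 → 7.1693 [wait]  node(4,2) S=114.1600 payoff=0.0000 vs cont=1.1705 → 1.1705 [wait]  node(4,3) S=155.4733 payoff=0.0000 vs cont=0.0000 → 0.0000 [wait]  node(4,4) S=211.7376 payoff=0.0000 vs cont=0.0000 → 0.0000 [wait]  ⇒ S*(4)=-
t_3: node(3,0) S=71.8292 payoff=8.3308 vs cont=13.7149 → 13.7149 [wait]  node(3,1) S=97.8234 payoff=0.0000 vs cont=4.2833 → 4.2833 [wait]  node(3,2) S=133.2248 payoff=0.0000 vs cont=0.6085 → 0.6085 [wait]  node(3,3) S=181.4375 payoff=0.0000 vs cont=0.0000 → 0.0000 [wait]  ⇒ S*(3)=-
t_2: node(2,0) S=83.8247 payoff=0.0000 vs cont=9.1653 → 9.1653 [wait]  node(2,1) S=114.1600 payoff=0.0000 vs cont=2.5159 → 2.5159 [wait]  node(2,2) S=155.4733 payoff=0.0000 vs cont=0.3163 → 0.3163 [wait]  ⇒ S*(2)=-
t_1: node(1,0) S=97.8234 payoff=0.0000 vs cont=5.9602 → 5.9602 [wait]  node(1,1) S=133.2248 payoff=0.0000 vs cont=1.4583 → 1.4583 [wait]  ⇒ S*(1)=-
t_0: node(0,0) S=114.1600 payoff=0.0000 vs cont=3.7915 → 3.7915 [wait]  ⇒ S*(0)=-

price = 3.7915
boundary = - - - - - 52.7423 61.5503
tree:
3.7915
5.9602 1.4583
9.1653 2.5159 0.3163
13.7149 4.2833 0.6085 0.0000
19.8286 7.1693 1.1705 0.0000 0.0000
27.4177 11.7326 2.2515 0.0000 0.0000 0.0000
34.9652 18.6097 4.3309 0.0000 0.0000 0.0000 0.0000
41.4327 27.4177 8.3308 0.0000 0.0000 0.0000 0.0000 0.0000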